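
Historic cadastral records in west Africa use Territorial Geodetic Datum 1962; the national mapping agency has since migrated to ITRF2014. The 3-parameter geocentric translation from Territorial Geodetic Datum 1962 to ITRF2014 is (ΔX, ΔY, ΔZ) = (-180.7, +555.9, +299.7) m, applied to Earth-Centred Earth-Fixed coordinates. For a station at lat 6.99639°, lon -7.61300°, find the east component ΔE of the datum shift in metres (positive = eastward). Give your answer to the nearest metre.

At φ = 6.99639°, λ = -7.61300°: sin φ = 0.121807, cos φ = 0.992554, sin λ = -0.132481, cos λ = 0.991186.
ΔE = −sin λ·ΔX + cos λ·ΔY = −(-0.132481)·(-180.7) + (0.991186)·(555.9) = 527.06 m.

ΔE = 527 m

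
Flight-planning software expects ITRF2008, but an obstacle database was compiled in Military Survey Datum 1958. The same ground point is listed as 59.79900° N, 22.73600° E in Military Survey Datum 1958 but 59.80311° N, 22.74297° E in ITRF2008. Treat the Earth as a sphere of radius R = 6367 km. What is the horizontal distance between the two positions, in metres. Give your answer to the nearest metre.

Δφ = 59.80311° − 59.79900° = +0.00411°; Δλ = 22.74297° − 22.73600° = +0.00697°.
1° along a meridian = πR/180 = 111125 m.
ΔN = Δφ × 111125 = 456.7 m; ΔE = Δλ × 111125 × cos(59.79900°) = +0.00697 × 111125 × 0.503035 = 389.6 m.
Distance = √(ΔE² + ΔN²) = √(389.6² + 456.7²) = 600.3 m.

600 m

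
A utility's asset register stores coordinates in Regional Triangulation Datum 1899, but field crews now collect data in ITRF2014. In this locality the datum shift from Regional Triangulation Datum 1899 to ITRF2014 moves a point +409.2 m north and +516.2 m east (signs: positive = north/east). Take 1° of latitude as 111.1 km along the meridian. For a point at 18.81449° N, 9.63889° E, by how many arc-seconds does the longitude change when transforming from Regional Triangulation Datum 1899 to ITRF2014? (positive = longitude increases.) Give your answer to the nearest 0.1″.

At latitude 18.81449°, cos φ = 0.946568.
1° of longitude at this latitude = 111.1 × cos φ = 105.16 km, so Δλ = 516.2 / 105163.7 = 0.0049085° = 17.671″.

Δλ = 17.7″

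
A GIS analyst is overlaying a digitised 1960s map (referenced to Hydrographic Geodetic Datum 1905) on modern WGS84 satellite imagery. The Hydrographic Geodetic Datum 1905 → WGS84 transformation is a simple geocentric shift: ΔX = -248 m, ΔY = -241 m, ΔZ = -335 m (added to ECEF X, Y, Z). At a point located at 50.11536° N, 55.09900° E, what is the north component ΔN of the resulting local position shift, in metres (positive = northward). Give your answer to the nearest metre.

ΔN = 46 m

At φ = 50.11536°, λ = 55.09900°: sin φ = 0.767337, cos φ = 0.641244, sin λ = 0.820142, cos λ = 0.572160.
ΔN = −sin φ cos λ·ΔX − sin φ sin λ·ΔY + cos φ·ΔZ = −(0.767337)(0.572160)(-248) − (0.767337)(0.820142)(-241) + (0.641244)(-335) = 45.73 m.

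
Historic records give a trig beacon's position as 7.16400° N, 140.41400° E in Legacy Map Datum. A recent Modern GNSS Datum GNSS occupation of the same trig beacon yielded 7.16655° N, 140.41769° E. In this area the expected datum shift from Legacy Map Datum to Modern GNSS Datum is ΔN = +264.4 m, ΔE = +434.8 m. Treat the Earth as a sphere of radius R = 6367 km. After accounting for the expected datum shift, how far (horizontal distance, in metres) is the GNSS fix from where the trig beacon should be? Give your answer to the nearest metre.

34 m

Observed coordinate differences: Δφ = +0.00255°, Δλ = +0.00369°.
Converting to metres (1° lat = 111125 m, cos φ = 0.992193): observed ΔN = 283.4 m, observed ΔE = 406.9 m.
Subtracting the expected shift leaves a residual of 283.4 − (264.4) = 19.0 m north and 406.9 − (434.8) = -27.9 m east.
Residual distance = √(19.0² + (-27.9)²) = 33.8 m.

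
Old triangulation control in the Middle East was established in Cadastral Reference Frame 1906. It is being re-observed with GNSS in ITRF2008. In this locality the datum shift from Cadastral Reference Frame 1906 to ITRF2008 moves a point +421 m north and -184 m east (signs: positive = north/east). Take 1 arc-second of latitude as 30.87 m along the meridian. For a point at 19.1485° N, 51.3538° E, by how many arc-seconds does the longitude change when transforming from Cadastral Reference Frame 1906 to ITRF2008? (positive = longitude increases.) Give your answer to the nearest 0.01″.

Δλ = -6.31″

At latitude 19.1485°, cos φ = 0.944672.
1″ of longitude at this latitude = 30.87 × cos φ = 29.1620 m, so Δλ = -184.0 / 29.1620 = -6.310″.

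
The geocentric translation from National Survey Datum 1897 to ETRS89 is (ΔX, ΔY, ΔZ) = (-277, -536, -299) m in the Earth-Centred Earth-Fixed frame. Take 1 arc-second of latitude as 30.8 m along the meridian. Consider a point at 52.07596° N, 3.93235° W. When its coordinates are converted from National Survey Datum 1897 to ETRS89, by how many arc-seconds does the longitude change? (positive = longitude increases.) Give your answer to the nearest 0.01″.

sin φ = 0.788826, cos φ = 0.614616, sin λ = -0.068579, cos λ = 0.997646.
East component: ΔE = −sin λ·ΔX + cos λ·ΔY = −(-0.068579)(-277) + (0.997646)(-536) = -553.73 m.
1° of latitude spans 3600 × 30.80 = 110880 m; at latitude φ, 1° of longitude spans that × cos φ = 68148.6 m, so Δλ = -553.73 / 68148.6 × 3600 = -29.251″.

Δλ = -29.25″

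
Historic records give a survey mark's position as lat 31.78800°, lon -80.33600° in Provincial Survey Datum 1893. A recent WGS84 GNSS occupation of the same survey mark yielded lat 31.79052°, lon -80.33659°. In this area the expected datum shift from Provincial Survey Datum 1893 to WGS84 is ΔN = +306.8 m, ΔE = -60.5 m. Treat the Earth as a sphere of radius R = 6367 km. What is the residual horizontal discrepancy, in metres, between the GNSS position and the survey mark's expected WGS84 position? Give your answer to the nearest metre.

27 m

Observed coordinate differences: Δφ = +0.00252°, Δλ = -0.00059°.
Converting to metres (1° lat = 111125 m, cos φ = 0.850003): observed ΔN = 280.0 m, observed ΔE = -55.7 m.
Subtracting the expected shift leaves a residual of 280.0 − (306.8) = -26.8 m north and -55.7 − (-60.5) = 4.8 m east.
Residual distance = √((-26.8)² + 4.8²) = 27.2 m.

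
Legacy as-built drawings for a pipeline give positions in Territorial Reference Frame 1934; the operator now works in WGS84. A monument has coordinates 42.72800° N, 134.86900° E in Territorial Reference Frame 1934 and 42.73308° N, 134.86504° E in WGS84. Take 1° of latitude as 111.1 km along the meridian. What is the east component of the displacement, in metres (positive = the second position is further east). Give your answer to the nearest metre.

Δφ = 42.73308° − 42.72800° = +0.00508°; Δλ = 134.86504° − 134.86900° = -0.00396°.
ΔN = Δφ × 111100 = 564.4 m; ΔE = Δλ × 111100 × cos(42.72800°) = -0.00396 × 111100 × 0.734583 = -323.2 m.

ΔE = -323 m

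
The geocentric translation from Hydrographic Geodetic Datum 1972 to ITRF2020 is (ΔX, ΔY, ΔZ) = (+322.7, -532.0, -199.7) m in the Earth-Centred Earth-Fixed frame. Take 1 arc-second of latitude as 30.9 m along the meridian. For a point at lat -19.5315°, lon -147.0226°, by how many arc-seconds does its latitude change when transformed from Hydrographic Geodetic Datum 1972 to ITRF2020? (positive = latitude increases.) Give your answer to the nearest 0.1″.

sin φ = -0.334325, cos φ = 0.942458, sin λ = -0.544308, cos λ = -0.838885.
North component: ΔN = −sin φ cos λ·ΔX − sin φ sin λ·ΔY + cos φ·ΔZ = −(-0.334325)(-0.838885)(322.7) − (-0.334325)(-0.544308)(-532.0) + (0.942458)(-199.7) = -181.90 m.
1° of latitude spans 3600 × 30.90 = 111240 m, so Δφ = -181.90 / 111240 × 3600 = -5.887″.

Δφ = -5.9″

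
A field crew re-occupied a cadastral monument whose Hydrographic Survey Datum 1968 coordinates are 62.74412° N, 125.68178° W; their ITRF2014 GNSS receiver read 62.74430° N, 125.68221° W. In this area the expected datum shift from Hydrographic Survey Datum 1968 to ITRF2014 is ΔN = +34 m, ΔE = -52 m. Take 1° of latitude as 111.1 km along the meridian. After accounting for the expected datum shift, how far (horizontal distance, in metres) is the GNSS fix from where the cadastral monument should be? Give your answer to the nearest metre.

33 m

Observed coordinate differences: Δφ = +0.00018°, Δλ = -0.00043°.
Converting to metres (1° lat = 111100 m, cos φ = 0.457965): observed ΔN = 20.0 m, observed ΔE = -21.9 m.
Subtracting the expected shift leaves a residual of 20.0 − (34) = -14.0 m north and -21.9 − (-52) = 30.1 m east.
Residual distance = √((-14.0)² + 30.1²) = 33.2 m.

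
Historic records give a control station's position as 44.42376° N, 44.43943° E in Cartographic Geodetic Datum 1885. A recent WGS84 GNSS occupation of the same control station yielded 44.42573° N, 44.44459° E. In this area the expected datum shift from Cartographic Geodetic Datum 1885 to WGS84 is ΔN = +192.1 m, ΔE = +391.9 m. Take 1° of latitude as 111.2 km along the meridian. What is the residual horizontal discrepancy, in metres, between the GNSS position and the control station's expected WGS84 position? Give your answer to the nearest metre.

Observed coordinate differences: Δφ = +0.00197°, Δλ = +0.00516°.
Converting to metres (1° lat = 111200 m, cos φ = 0.714182): observed ΔN = 219.1 m, observed ΔE = 409.8 m.
Subtracting the expected shift leaves a residual of 219.1 − (192.1) = 27.0 m north and 409.8 − (391.9) = 17.9 m east.
Residual distance = √(27.0² + 17.9²) = 32.4 m.

32 m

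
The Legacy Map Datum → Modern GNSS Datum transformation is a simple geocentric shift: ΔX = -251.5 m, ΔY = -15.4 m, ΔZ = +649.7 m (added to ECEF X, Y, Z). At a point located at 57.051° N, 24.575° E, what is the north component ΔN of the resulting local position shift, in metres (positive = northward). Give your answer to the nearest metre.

The local north axis is (−sin φ cos λ, −sin φ sin λ, cos φ), giving ΔN = 191.930 + 5.374 + 353.367 = 550.67 m.

ΔN = 551 m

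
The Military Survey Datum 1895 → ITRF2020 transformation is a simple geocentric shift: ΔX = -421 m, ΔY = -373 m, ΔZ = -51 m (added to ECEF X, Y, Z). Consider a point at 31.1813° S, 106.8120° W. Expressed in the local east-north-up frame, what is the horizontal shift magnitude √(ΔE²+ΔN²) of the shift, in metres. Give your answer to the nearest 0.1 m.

358.9 m

At φ = -31.1813°, λ = -106.8120°: sin φ = -0.517748, cos φ = 0.855533, sin λ = -0.957259, cos λ = -0.289232.
ΔE = −sin λ·ΔX + cos λ·ΔY = −(-0.957259)·(-421) + (-0.289232)·(-373) = -295.12 m.
ΔN = −sin φ cos λ·ΔX − sin φ sin λ·ΔY + cos φ·ΔZ = −(-0.517748)(-0.289232)(-421) − (-0.517748)(-0.957259)(-373) + (0.855533)(-51) = 204.28 m.
Horizontal magnitude = √(ΔE² + ΔN²) = √((-295.12)² + 204.28²) = 358.92 m.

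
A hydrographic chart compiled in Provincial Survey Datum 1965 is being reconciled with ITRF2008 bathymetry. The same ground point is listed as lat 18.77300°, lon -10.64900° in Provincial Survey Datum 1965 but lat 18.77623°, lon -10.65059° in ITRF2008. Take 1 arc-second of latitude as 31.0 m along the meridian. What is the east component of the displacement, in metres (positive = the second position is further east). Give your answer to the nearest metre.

ΔE = -168 m

Δφ = 18.77623° − 18.77300° = +0.00323°; Δλ = -10.65059° − -10.64900° = -0.00159°.
1° of latitude = 3600 × 31.00 = 111600 m.
ΔN = Δφ × 111600 = 360.5 m; ΔE = Δλ × 111600 × cos(18.77300°) = -0.00159 × 111600 × 0.946801 = -168.0 m.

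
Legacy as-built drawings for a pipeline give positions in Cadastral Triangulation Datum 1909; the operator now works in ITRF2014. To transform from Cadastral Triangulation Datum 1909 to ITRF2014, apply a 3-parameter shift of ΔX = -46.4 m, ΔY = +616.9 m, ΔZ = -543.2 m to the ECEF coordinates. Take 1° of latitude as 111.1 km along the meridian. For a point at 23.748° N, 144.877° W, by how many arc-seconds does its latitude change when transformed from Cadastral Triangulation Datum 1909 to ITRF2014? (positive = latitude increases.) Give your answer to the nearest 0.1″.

Δφ = -12.0″

sin φ = 0.402715, cos φ = 0.915326, sin λ = -0.575334, cos λ = -0.817919.
North component: ΔN = −sin φ cos λ·ΔX − sin φ sin λ·ΔY + cos φ·ΔZ = −(0.402715)(-0.817919)(-46.4) − (0.402715)(-0.575334)(616.9) + (0.915326)(-543.2) = -369.56 m.
1° of latitude spans 111100 m, so Δφ = -369.56 / 111100 × 3600 = -11.975″.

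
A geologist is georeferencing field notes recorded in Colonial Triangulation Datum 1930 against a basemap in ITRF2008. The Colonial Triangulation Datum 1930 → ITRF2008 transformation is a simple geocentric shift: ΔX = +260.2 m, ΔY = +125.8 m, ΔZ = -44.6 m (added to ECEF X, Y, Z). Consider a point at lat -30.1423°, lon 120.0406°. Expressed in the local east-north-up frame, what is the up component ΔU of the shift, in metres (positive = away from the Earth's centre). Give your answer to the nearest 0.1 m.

The local up (radial) axis is (cos φ cos λ, cos φ sin λ, sin φ), giving ΔU = -112.646 + 94.176 + 22.396 = 3.93 m.

ΔU = 3.9 m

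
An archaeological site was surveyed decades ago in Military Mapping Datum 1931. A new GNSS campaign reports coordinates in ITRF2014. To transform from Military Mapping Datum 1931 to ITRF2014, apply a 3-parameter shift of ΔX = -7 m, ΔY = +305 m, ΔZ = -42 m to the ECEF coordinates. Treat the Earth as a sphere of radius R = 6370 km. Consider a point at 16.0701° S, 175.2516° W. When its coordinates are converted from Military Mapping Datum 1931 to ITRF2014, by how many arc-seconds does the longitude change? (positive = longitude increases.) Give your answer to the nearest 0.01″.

Δλ = -10.26″

sin φ = -0.276813, cos φ = 0.960924, sin λ = -0.082780, cos λ = -0.996568.
East component: ΔE = −sin λ·ΔX + cos λ·ΔY = −(-0.082780)(-7) + (-0.996568)(305) = -304.53 m.
1° of latitude spans πR/180 = 111177 m; at latitude φ, 1° of longitude spans that × cos φ = 106833.1 m, so Δλ = -304.53 / 106833.1 × 3600 = -10.262″.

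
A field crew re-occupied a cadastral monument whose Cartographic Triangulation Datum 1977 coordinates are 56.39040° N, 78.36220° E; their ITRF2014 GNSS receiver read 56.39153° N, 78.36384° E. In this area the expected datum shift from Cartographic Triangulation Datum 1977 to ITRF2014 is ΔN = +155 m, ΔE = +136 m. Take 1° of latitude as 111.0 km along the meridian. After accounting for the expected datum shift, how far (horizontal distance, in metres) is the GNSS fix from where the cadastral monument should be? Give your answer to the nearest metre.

Observed coordinate differences: Δφ = +0.00113°, Δλ = +0.00164°.
Converting to metres (1° lat = 111000 m, cos φ = 0.553531): observed ΔN = 125.4 m, observed ΔE = 100.8 m.
Subtracting the expected shift leaves a residual of 125.4 − (155) = -29.6 m north and 100.8 − (136) = -35.2 m east.
Residual distance = √((-29.6)² + (-35.2)²) = 46.0 m.

46 m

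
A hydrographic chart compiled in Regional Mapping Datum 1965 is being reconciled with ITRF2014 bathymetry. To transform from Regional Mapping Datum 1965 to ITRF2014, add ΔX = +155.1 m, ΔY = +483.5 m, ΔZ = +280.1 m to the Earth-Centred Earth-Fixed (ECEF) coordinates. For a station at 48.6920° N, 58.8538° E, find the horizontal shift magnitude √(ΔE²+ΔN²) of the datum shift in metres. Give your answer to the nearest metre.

At φ = 48.6920°, λ = 58.8538°: sin φ = 0.751172, cos φ = 0.660107, sin λ = 0.855850, cos λ = 0.517224.
ΔE = −sin λ·ΔX + cos λ·ΔY = −(0.855850)·(155.1) + (0.517224)·(483.5) = 117.34 m.
ΔN = −sin φ cos λ·ΔX − sin φ sin λ·ΔY + cos φ·ΔZ = −(0.751172)(0.517224)(155.1) − (0.751172)(0.855850)(483.5) + (0.660107)(280.1) = -186.20 m.
Horizontal magnitude = √(ΔE² + ΔN²) = √(117.34² + (-186.20)²) = 220.09 m.

220 m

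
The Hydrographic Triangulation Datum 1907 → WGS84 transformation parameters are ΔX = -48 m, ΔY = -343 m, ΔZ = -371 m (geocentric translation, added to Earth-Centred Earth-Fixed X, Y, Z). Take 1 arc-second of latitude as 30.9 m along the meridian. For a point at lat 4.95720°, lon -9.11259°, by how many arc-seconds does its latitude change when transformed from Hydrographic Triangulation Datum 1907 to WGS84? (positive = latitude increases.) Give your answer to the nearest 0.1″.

sin φ = 0.086412, cos φ = 0.996260, sin λ = -0.158375, cos λ = 0.987379.
North component: ΔN = −sin φ cos λ·ΔX − sin φ sin λ·ΔY + cos φ·ΔZ = −(0.086412)(0.987379)(-48) − (0.086412)(-0.158375)(-343) + (0.996260)(-371) = -370.21 m.
1° of latitude spans 3600 × 30.90 = 111240 m, so Δφ = -370.21 / 111240 × 3600 = -11.981″.

Δφ = -12.0″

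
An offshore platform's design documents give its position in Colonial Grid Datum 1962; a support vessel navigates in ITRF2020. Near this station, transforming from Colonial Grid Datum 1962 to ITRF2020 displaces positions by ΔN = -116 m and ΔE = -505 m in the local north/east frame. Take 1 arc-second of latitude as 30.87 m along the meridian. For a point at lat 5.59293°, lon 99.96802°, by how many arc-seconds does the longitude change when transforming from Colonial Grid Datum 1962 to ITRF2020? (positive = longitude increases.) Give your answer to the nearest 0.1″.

Δλ = -16.4″

At latitude 5.59293°, cos φ = 0.995239.
1″ of longitude at this latitude = 30.87 × cos φ = 30.7230 m, so Δλ = -505.0 / 30.7230 = -16.437″.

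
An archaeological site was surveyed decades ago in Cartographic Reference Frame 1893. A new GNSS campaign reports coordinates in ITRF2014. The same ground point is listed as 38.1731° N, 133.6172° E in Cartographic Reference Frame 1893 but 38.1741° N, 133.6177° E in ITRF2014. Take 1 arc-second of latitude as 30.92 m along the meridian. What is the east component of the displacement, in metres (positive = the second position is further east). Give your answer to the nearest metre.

ΔE = 44 m

Δφ = 38.1741° − 38.1731° = +0.0010°; Δλ = 133.6177° − 133.6172° = +0.0005°.
1° of latitude = 3600 × 30.92 = 111312 m.
ΔN = Δφ × 111312 = 111.3 m; ΔE = Δλ × 111312 × cos(38.1731°) = +0.0005 × 111312 × 0.786147 = 43.8 m.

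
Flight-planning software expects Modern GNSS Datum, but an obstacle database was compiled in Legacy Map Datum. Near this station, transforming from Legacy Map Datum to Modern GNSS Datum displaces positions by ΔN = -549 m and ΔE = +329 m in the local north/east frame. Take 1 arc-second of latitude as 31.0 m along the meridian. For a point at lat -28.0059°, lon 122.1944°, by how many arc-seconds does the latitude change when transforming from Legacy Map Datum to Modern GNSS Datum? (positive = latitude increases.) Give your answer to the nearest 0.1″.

Δφ = -17.7″

1″ of latitude = 31.00 m, so Δφ = -549.0 / 31.00 = -17.710″.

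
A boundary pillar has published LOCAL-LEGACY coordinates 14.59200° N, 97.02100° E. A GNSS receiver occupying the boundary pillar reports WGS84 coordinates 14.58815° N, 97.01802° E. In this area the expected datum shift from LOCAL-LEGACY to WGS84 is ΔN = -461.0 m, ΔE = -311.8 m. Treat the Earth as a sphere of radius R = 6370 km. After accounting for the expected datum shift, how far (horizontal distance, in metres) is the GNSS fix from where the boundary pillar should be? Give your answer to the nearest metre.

34 m

Observed coordinate differences: Δφ = -0.00385°, Δλ = -0.00298°.
Converting to metres (1° lat = 111177 m, cos φ = 0.967744): observed ΔN = -428.0 m, observed ΔE = -320.6 m.
Subtracting the expected shift leaves a residual of -428.0 − (-461.0) = 33.0 m north and -320.6 − (-311.8) = -8.8 m east.
Residual distance = √(33.0² + (-8.8)²) = 34.1 m.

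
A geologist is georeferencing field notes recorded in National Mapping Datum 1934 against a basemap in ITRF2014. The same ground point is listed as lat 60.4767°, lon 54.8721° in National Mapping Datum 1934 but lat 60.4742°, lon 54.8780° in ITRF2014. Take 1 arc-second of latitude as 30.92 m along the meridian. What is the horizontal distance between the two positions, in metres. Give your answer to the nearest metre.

427 m

Δφ = 60.4742° − 60.4767° = -0.0025°; Δλ = 54.8780° − 54.8721° = +0.0059°.
1° of latitude = 3600 × 30.92 = 111312 m.
ΔN = Δφ × 111312 = -278.3 m; ΔE = Δλ × 111312 × cos(60.4767°) = +0.0059 × 111312 × 0.492777 = 323.6 m.
Distance = √(ΔE² + ΔN²) = √(323.6² + (-278.3)²) = 426.8 m.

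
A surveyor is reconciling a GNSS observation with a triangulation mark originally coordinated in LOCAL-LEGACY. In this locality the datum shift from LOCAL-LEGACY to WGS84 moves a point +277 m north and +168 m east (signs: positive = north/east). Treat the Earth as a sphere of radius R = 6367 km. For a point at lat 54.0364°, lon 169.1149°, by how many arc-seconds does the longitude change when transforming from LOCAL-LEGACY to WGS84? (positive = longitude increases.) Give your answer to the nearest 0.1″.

At latitude 54.0364°, cos φ = 0.587271.
One radian of longitude at latitude φ spans R cos φ, so Δλ = ΔE / (R cos φ) = 168.0 / (6367000 × 0.587271) = 4.4930e-05 rad = 9.267″.

Δλ = 9.3″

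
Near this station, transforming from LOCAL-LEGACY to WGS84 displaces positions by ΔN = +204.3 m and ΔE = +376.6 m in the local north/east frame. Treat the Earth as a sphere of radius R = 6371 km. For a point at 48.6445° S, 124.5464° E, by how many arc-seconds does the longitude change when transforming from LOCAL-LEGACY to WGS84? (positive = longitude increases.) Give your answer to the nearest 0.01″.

At latitude -48.6445°, cos φ = 0.660729.
One radian of longitude at latitude φ spans R cos φ, so Δλ = ΔE / (R cos φ) = 376.6 / (6371000 × 0.660729) = 8.9464e-05 rad = 18.453″.

Δλ = 18.45″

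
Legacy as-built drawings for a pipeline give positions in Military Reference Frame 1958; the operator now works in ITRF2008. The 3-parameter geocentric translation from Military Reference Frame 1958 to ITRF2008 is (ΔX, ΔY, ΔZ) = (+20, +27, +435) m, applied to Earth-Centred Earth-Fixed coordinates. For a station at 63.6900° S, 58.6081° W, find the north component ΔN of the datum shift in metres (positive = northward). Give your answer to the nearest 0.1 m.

ΔN = 181.5 m

The local north axis is (−sin φ cos λ, −sin φ sin λ, cos φ), giving ΔN = 9.339 − 20.660 + 192.804 = 181.48 m.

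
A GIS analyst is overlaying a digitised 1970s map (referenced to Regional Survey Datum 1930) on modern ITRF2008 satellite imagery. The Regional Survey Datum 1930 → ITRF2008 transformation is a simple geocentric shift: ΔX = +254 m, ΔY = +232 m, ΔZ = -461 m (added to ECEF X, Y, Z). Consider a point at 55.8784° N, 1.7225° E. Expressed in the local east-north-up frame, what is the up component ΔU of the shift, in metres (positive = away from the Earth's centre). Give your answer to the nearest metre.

ΔU = -235 m

At φ = 55.8784°, λ = 1.7225°: sin φ = 0.827849, cos φ = 0.560951, sin λ = 0.030059, cos λ = 0.999548.
ΔU = cos φ cos λ·ΔX + cos φ sin λ·ΔY + sin φ·ΔZ = (0.560951)(0.999548)(254) + (0.560951)(0.030059)(232) + (0.827849)(-461) = -235.31 m.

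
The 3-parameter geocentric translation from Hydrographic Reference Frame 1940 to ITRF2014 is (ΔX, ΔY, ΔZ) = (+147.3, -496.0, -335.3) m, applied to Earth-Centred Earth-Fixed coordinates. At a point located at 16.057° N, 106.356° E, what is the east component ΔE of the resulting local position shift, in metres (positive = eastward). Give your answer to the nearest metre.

The local east axis at (φ, λ) is (−sin λ, cos λ, 0), so ΔE = −sin(106.356°)·147.3 + cos(106.356°)·(-496.0) = -1.66 m.

ΔE = -2 m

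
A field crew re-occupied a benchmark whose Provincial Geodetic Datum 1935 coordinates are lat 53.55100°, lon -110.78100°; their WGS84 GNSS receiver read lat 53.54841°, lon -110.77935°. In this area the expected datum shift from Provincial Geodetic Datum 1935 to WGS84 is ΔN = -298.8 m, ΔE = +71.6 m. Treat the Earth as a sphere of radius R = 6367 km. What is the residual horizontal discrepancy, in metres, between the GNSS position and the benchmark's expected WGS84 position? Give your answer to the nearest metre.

39 m

Observed coordinate differences: Δφ = -0.00259°, Δλ = +0.00165°.
Converting to metres (1° lat = 111125 m, cos φ = 0.594107): observed ΔN = -287.8 m, observed ΔE = 108.9 m.
Subtracting the expected shift leaves a residual of -287.8 − (-298.8) = 11.0 m north and 108.9 − (71.6) = 37.3 m east.
Residual distance = √(11.0² + 37.3²) = 38.9 m.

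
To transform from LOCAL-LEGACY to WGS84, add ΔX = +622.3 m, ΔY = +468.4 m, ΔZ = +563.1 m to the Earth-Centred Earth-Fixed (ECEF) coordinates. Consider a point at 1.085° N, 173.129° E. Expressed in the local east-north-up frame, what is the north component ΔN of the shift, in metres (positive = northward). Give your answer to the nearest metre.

ΔN = 574 m

The local north axis is (−sin φ cos λ, −sin φ sin λ, cos φ), giving ΔN = 11.699 − 1.061 + 562.999 = 573.64 m.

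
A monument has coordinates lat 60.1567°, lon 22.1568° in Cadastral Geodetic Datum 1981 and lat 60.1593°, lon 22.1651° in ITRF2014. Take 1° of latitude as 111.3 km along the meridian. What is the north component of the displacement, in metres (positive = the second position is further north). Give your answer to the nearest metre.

Δφ = 60.1593° − 60.1567° = +0.0026°; Δλ = 22.1651° − 22.1568° = +0.0083°.
ΔN = Δφ × 111300 = 289.4 m; ΔE = Δλ × 111300 × cos(60.1567°) = +0.0083 × 111300 × 0.497630 = 459.7 m.

ΔN = 289 m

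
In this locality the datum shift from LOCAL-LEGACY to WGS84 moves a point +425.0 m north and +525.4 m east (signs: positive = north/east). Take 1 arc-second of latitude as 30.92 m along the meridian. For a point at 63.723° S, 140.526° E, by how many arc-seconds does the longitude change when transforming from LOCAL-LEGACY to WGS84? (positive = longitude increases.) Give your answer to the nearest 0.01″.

Δλ = 38.38″

At latitude -63.723°, cos φ = 0.442711.
1″ of longitude at this latitude = 30.92 × cos φ = 13.6886 m, so Δλ = 525.4 / 13.6886 = 38.382″.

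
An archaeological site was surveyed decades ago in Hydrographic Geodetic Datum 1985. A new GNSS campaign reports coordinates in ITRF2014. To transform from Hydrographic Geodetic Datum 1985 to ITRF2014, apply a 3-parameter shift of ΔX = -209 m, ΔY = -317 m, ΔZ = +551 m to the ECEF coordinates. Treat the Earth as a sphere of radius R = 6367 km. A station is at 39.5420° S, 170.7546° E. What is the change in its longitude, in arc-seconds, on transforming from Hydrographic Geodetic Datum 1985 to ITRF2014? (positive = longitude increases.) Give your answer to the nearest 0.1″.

Δλ = 14.6″

sin φ = -0.636644, cos φ = 0.771158, sin λ = 0.160663, cos λ = -0.987009.
East component: ΔE = −sin λ·ΔX + cos λ·ΔY = −(0.160663)(-209) + (-0.987009)(-317) = 346.46 m.
1° of latitude spans πR/180 = 111125 m; at latitude φ, 1° of longitude spans that × cos φ = 85695.0 m, so Δλ = 346.46 / 85695.0 × 3600 = 14.555″.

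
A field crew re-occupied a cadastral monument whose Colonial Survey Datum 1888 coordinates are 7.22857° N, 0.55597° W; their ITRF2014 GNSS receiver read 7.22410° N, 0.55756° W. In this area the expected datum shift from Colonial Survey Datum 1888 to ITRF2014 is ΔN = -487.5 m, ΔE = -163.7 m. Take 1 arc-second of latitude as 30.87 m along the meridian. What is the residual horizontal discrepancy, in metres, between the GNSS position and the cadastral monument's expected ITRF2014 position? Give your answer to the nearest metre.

15 m

Observed coordinate differences: Δφ = -0.00447°, Δλ = -0.00159°.
Converting to metres (1° lat = 111132 m, cos φ = 0.992052): observed ΔN = -496.8 m, observed ΔE = -175.3 m.
Subtracting the expected shift leaves a residual of -496.8 − (-487.5) = -9.3 m north and -175.3 − (-163.7) = -11.6 m east.
Residual distance = √((-9.3)² + (-11.6)²) = 14.8 m.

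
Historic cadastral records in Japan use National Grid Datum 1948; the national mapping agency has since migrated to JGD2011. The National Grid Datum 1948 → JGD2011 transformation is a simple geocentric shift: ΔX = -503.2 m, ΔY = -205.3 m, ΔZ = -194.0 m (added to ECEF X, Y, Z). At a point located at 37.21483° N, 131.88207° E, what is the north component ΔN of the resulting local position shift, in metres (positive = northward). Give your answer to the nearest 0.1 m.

ΔN = -265.2 m

The local north axis is (−sin φ cos λ, −sin φ sin λ, cos φ), giving ΔN = -203.176 + 92.445 − 154.496 = -265.23 m.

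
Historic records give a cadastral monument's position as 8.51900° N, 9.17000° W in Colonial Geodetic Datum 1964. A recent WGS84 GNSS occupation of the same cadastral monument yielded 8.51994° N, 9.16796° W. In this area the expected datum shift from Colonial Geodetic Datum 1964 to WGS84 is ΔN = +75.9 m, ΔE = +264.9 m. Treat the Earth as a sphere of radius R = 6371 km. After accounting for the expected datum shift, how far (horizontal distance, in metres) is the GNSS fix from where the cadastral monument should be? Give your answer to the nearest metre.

50 m

Observed coordinate differences: Δφ = +0.00094°, Δλ = +0.00204°.
Converting to metres (1° lat = 111195 m, cos φ = 0.988967): observed ΔN = 104.5 m, observed ΔE = 224.3 m.
Subtracting the expected shift leaves a residual of 104.5 − (75.9) = 28.6 m north and 224.3 − (264.9) = -40.6 m east.
Residual distance = √(28.6² + (-40.6)²) = 49.6 m.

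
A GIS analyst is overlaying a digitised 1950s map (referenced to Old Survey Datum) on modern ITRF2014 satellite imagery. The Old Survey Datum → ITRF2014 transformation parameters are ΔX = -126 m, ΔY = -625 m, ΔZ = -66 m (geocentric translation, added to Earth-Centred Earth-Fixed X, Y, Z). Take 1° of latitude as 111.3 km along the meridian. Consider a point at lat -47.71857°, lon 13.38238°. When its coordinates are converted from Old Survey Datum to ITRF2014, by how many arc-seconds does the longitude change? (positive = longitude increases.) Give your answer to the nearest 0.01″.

sin φ = -0.739849, cos φ = 0.672773, sin λ = 0.231449, cos λ = 0.972847.
East component: ΔE = −sin λ·ΔX + cos λ·ΔY = −(0.231449)(-126) + (0.972847)(-625) = -578.87 m.
1° of latitude spans 111300 m; at latitude φ, 1° of longitude spans that × cos φ = 74879.6 m, so Δλ = -578.87 / 74879.6 × 3600 = -27.830″.

Δλ = -27.83″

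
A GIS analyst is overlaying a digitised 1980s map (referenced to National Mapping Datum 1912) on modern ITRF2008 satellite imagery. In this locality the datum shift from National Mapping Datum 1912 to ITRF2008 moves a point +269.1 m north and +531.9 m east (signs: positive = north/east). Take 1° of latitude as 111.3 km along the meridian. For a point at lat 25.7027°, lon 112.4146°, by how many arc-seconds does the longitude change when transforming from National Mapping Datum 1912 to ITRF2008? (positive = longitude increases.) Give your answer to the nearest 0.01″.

Δλ = 19.09″

At latitude 25.7027°, cos φ = 0.901057.
1° of longitude at this latitude = 111.3 × cos φ = 100.29 km, so Δλ = 531.9 / 100287.6 = 0.0053037° = 19.093″.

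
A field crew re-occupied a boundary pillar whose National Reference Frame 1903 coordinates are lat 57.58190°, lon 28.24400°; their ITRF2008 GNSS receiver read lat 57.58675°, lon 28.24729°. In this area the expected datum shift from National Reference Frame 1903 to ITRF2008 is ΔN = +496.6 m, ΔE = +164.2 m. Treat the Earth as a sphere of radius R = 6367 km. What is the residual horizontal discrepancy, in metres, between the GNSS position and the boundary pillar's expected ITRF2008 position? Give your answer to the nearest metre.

Observed coordinate differences: Δφ = +0.00485°, Δλ = +0.00329°.
Converting to metres (1° lat = 111125 m, cos φ = 0.536093): observed ΔN = 539.0 m, observed ΔE = 196.0 m.
Subtracting the expected shift leaves a residual of 539.0 − (496.6) = 42.4 m north and 196.0 − (164.2) = 31.8 m east.
Residual distance = √(42.4² + 31.8²) = 53.0 m.

53 m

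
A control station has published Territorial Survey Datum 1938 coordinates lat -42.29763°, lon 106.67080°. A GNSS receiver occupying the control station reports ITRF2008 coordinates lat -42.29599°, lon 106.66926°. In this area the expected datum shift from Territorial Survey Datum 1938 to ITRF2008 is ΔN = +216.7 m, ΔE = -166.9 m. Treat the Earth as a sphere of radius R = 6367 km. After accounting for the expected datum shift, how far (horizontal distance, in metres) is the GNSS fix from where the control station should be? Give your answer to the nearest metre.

Observed coordinate differences: Δφ = +0.00164°, Δλ = -0.00154°.
Converting to metres (1° lat = 111125 m, cos φ = 0.739659): observed ΔN = 182.2 m, observed ΔE = -126.6 m.
Subtracting the expected shift leaves a residual of 182.2 − (216.7) = -34.5 m north and -126.6 − (-166.9) = 40.3 m east.
Residual distance = √((-34.5)² + 40.3²) = 53.0 m.

53 m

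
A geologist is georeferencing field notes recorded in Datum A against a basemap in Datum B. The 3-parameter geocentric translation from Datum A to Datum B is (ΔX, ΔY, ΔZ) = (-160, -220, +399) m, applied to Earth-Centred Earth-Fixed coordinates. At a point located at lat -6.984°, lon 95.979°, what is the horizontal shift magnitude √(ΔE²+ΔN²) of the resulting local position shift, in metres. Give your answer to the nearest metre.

At φ = -6.984°, λ = 95.979°: sin φ = -0.121592, cos φ = 0.992580, sin λ = 0.994560, cos λ = -0.104164.
ΔE = −sin λ·ΔX + cos λ·ΔY = −(0.994560)·(-160) + (-0.104164)·(-220) = 182.05 m.
ΔN = −sin φ cos λ·ΔX − sin φ sin λ·ΔY + cos φ·ΔZ = −(-0.121592)(-0.104164)(-160) − (-0.121592)(0.994560)(-220) + (0.992580)(399) = 371.46 m.
Horizontal magnitude = √(ΔE² + ΔN²) = √(182.05² + 371.46²) = 413.67 m.

414 m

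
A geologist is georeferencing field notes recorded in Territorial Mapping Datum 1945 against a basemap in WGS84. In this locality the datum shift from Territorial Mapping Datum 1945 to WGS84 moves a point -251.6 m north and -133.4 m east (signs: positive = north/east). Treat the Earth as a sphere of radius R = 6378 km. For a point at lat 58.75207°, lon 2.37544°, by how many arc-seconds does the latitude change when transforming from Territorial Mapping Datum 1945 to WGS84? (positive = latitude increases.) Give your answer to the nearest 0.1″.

On a sphere of radius R, 1 rad of latitude = R, so Δφ = ΔN / R = -251.6 / 6378000 = -3.9448e-05 rad = -8.137″.

Δφ = -8.1″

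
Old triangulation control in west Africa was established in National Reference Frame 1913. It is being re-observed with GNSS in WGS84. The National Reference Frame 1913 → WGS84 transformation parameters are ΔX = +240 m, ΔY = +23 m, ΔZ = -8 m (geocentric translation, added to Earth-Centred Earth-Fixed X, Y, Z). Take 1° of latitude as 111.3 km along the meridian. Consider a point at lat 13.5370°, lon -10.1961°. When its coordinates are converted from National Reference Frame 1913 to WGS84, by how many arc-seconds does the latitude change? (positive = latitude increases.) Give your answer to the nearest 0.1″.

Δφ = -2.0″

sin φ = 0.234073, cos φ = 0.972219, sin λ = -0.177018, cos λ = 0.984208.
North component: ΔN = −sin φ cos λ·ΔX − sin φ sin λ·ΔY + cos φ·ΔZ = −(0.234073)(0.984208)(240) − (0.234073)(-0.177018)(23) + (0.972219)(-8) = -62.12 m.
1° of latitude spans 111300 m, so Δφ = -62.12 / 111300 × 3600 = -2.009″.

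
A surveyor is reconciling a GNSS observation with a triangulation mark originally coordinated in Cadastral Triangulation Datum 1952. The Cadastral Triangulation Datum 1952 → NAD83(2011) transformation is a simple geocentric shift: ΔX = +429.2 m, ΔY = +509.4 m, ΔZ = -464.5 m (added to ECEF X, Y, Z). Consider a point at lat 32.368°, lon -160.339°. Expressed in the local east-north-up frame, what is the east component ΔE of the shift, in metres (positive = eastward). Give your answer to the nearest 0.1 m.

At φ = 32.368°, λ = -160.339°: sin φ = 0.535355, cos φ = 0.844627, sin λ = -0.336454, cos λ = -0.941700.
ΔE = −sin λ·ΔX + cos λ·ΔY = −(-0.336454)·(429.2) + (-0.941700)·(509.4) = -335.30 m.

ΔE = -335.3 m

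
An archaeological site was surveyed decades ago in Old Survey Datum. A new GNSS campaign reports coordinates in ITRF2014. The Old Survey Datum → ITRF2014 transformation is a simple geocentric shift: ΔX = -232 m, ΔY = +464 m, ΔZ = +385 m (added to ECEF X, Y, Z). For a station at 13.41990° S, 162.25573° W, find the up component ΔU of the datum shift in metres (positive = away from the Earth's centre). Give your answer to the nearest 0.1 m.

At φ = -13.41990°, λ = -162.25573°: sin φ = -0.232086, cos φ = 0.972695, sin λ = -0.304769, cos λ = -0.952426.
ΔU = cos φ cos λ·ΔX + cos φ sin λ·ΔY + sin φ·ΔZ = (0.972695)(-0.952426)(-232) + (0.972695)(-0.304769)(464) + (-0.232086)(385) = -11.98 m.

ΔU = -12.0 m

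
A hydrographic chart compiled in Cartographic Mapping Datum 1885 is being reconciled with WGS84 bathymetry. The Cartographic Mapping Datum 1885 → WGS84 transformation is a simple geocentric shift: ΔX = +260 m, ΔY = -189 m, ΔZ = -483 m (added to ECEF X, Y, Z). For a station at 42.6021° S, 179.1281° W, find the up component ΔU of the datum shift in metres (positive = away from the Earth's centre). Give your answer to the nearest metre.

ΔU = 138 m

At φ = -42.6021°, λ = -179.1281°: sin φ = -0.676903, cos φ = 0.736072, sin λ = -0.015217, cos λ = -0.999884.
ΔU = cos φ cos λ·ΔX + cos φ sin λ·ΔY + sin φ·ΔZ = (0.736072)(-0.999884)(260) + (0.736072)(-0.015217)(-189) + (-0.676903)(-483) = 137.70 m.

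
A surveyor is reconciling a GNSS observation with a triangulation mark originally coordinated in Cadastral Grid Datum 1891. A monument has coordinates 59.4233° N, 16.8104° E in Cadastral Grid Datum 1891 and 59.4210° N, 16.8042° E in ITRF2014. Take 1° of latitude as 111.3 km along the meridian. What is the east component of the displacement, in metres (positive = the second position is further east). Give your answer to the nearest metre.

Δφ = 59.4210° − 59.4233° = -0.0023°; Δλ = 16.8042° − 16.8104° = -0.0062°.
ΔN = Δφ × 111300 = -256.0 m; ΔE = Δλ × 111300 × cos(59.4233°) = -0.0062 × 111300 × 0.508691 = -351.0 m.

ΔE = -351 m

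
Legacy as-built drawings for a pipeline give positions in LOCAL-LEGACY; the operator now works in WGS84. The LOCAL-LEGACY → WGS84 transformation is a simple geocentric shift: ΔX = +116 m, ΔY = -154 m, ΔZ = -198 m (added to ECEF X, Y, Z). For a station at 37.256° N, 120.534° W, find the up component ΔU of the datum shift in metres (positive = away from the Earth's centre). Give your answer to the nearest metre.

The local up (radial) axis is (cos φ cos λ, cos φ sin λ, sin φ), giving ΔU = -46.908 + 105.577 − 119.865 = -61.20 m.

ΔU = -61 m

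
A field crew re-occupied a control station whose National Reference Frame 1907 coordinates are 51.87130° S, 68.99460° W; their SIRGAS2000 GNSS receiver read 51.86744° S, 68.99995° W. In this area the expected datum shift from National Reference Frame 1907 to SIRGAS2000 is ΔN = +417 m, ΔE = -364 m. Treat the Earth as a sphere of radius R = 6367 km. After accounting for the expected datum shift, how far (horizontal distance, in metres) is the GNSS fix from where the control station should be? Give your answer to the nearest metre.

12 m

Observed coordinate differences: Δφ = +0.00386°, Δλ = -0.00535°.
Converting to metres (1° lat = 111125 m, cos φ = 0.617430): observed ΔN = 428.9 m, observed ΔE = -367.1 m.
Subtracting the expected shift leaves a residual of 428.9 − (417) = 11.9 m north and -367.1 − (-364) = -3.1 m east.
Residual distance = √(11.9² + (-3.1)²) = 12.3 m.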